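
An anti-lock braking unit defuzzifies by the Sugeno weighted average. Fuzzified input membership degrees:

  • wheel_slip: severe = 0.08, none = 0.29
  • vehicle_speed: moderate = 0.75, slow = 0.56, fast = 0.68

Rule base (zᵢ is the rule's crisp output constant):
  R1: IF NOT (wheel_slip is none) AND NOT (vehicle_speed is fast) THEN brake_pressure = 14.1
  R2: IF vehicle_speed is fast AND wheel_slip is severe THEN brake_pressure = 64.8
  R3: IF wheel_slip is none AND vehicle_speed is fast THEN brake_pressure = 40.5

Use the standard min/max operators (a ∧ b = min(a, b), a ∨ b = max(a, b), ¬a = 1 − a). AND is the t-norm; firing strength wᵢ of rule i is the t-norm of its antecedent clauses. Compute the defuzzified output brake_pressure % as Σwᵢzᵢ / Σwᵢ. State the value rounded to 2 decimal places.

R1 (z=14.1): ¬none=1−0.29=0.71, ¬fast=1−0.68=0.32; AND[min(a, b)] → w = 0.32
R2 (z=64.8): fast=0.68, severe=0.08; AND[min(a, b)] → w = 0.08
R3 (z=40.5): none=0.29, fast=0.68; AND[min(a, b)] → w = 0.29
Weighted average = (0.32·14.1 + 0.08·64.8 + 0.29·40.5) / (0.32 + 0.08 + 0.29)
  = 21.4410 / 0.6900 = 31.07

31.07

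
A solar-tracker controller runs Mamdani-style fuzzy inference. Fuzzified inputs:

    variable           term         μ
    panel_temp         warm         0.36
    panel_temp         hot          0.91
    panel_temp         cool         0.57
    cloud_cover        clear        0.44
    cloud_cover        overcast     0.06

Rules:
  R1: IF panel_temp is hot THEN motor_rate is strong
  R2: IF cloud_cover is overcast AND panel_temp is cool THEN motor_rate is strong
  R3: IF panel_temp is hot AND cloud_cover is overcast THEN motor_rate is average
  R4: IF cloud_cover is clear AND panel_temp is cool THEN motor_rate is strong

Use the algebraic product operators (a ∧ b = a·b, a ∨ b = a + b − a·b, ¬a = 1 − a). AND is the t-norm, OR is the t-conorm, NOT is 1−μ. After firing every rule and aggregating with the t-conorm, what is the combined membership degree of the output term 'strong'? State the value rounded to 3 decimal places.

R1: hot=0.91 → w = 0.9100
R2: overcast=0.06, cool=0.57; AND[a·b] → w = 0.0342
R3: hot=0.91, overcast=0.06; AND[a·b] → w = 0.0546
R4: clear=0.44, cool=0.57; AND[a·b] → w = 0.2508
Rules with consequent 'strong': {R1, R2, R4} → strengths 0.9100, 0.0342, 0.2508
Aggregate via t-conorm [a + b − a·b]: 0.9349

0.935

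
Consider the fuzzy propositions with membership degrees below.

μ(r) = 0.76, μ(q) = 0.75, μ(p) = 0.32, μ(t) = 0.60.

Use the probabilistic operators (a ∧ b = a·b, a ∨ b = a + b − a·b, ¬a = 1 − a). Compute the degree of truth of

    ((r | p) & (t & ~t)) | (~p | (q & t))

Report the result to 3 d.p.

0.859

r | p = a + b − a·b on (0.7600, 0.3200) = 0.8368
~t = 1 − 0.6000 = 0.4000
t & ~t = a·b on (0.6000, 0.4000) = 0.2400
(r | p) & (t & ~t) = a·b on (0.8368, 0.2400) = 0.2008
~p = 1 − 0.3200 = 0.6800
q & t = a·b on (0.7500, 0.6000) = 0.4500
~p | (q & t) = a + b − a·b on (0.6800, 0.4500) = 0.8240
((r | p) & (t & ~t)) | (~p | (q & t)) = a + b − a·b on (0.2008, 0.8240) = 0.8593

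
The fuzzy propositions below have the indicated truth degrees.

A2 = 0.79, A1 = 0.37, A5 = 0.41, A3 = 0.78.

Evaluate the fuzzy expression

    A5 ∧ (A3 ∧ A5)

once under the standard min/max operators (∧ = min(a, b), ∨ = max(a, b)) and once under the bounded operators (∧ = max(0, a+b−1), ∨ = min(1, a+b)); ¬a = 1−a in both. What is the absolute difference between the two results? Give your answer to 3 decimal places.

0.410

Under standard min/max:
  A3 ∧ A5 = min(a, b) on (0.78, 0.41) = 0.41
  A5 ∧ (A3 ∧ A5) = min(a, b) on (0.41, 0.41) = 0.41
  → value = 0.4100
Under bounded:
  A3 ∧ A5 = max(0, a+b−1) on (0.78, 0.41) = 0.19
  A5 ∧ (A3 ∧ A5) = max(0, a+b−1) on (0.41, 0.19) = 0.00
  → value = 0.0000
|0.4100 − 0.0000| = 0.410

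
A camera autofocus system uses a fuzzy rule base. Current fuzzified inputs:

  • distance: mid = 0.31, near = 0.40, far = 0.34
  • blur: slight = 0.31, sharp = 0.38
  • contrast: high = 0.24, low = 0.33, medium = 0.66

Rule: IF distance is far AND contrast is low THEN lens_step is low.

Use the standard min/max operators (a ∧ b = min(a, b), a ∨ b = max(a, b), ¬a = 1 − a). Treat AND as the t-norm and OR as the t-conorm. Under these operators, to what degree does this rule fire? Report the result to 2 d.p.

firing strength: far=0.34, low=0.33; AND[min(a, b)] → w = 0.33

0.33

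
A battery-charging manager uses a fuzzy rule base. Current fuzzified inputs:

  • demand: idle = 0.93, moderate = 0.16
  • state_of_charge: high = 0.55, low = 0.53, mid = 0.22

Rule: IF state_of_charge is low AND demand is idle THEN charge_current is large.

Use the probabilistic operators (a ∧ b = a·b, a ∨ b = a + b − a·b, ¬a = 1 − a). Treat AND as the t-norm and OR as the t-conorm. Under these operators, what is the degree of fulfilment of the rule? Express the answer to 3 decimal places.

0.493

firing strength: low=0.53, idle=0.93; AND[a·b] → w = 0.4929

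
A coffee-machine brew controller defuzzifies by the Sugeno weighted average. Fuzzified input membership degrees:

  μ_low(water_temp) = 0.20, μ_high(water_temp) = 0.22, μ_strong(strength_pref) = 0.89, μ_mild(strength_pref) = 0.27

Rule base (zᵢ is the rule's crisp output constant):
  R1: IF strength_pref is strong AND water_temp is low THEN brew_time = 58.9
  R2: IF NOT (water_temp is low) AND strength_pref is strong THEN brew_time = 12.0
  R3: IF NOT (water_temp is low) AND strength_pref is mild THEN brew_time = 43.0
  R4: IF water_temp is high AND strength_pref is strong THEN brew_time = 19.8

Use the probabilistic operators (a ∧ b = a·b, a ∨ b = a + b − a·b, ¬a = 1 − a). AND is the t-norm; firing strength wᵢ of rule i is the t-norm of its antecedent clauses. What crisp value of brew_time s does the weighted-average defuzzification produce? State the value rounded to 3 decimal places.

R1 (z=58.9): strong=0.89, low=0.20; AND[a·b] → w = 0.1780
R2 (z=12.0): ¬low=1−0.20=0.80, strong=0.89; AND[a·b] → w = 0.7120
R3 (z=43.0): ¬low=1−0.20=0.80, mild=0.27; AND[a·b] → w = 0.2160
R4 (z=19.8): high=0.22, strong=0.89; AND[a·b] → w = 0.1958
Weighted average = (0.1780·58.9 + 0.7120·12.0 + 0.2160·43.0 + 0.1958·19.8) / (0.1780 + 0.7120 + 0.2160 + 0.1958)
  = 32.1930 / 1.3018 = 24.730

24.730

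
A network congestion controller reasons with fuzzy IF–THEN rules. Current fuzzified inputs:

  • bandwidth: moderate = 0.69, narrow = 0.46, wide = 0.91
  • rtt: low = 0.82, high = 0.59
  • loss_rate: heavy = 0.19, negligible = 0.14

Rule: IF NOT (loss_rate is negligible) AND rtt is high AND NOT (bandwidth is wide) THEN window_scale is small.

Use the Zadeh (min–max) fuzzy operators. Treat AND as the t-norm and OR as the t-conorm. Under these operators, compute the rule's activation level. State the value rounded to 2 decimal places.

firing strength: ¬negligible=1−0.14=0.86, high=0.59, ¬wide=1−0.91=0.09; AND[min(a, b)] → w = 0.09

0.09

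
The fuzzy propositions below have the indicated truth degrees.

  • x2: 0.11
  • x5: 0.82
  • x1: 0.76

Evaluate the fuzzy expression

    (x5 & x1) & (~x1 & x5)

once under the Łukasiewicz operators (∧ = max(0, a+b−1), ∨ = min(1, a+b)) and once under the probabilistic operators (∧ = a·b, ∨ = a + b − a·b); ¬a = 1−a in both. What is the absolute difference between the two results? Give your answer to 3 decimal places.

0.123

Under Łukasiewicz:
  x5 & x1 = max(0, a+b−1) on (0.82, 0.76) = 0.58
  ~x1 = 1 − 0.76 = 0.24
  ~x1 & x5 = max(0, a+b−1) on (0.24, 0.82) = 0.06
  (x5 & x1) & (~x1 & x5) = max(0, a+b−1) on (0.58, 0.06) = 0.00
  → value = 0.0000
Under probabilistic:
  x5 & x1 = a·b on (0.8200, 0.7600) = 0.6232
  ~x1 = 1 − 0.7600 = 0.2400
  ~x1 & x5 = a·b on (0.2400, 0.8200) = 0.1968
  (x5 & x1) & (~x1 & x5) = a·b on (0.6232, 0.1968) = 0.1226
  → value = 0.1226
|0.0000 − 0.1226| = 0.123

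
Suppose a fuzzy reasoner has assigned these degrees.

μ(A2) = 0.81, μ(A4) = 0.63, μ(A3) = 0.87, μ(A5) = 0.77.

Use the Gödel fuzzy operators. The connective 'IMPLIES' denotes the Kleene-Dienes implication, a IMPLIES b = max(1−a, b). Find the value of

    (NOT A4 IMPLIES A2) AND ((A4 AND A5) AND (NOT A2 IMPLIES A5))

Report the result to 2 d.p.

0.63

NOT A4 = 1 − 0.63 = 0.37
NOT A4 IMPLIES A2  [Kleene-Dienes: max(1−a, b)] with a=0.37, b=0.81 → 0.81
A4 AND A5 = min(a, b) on (0.63, 0.77) = 0.63
NOT A2 = 1 − 0.81 = 0.19
NOT A2 IMPLIES A5  [Kleene-Dienes: max(1−a, b)] with a=0.19, b=0.77 → 0.81
(A4 AND A5) AND (NOT A2 IMPLIES A5) = min(a, b) on (0.63, 0.81) = 0.63
(NOT A4 IMPLIES A2) AND ((A4 AND A5) AND (NOT A2 IMPLIES A5)) = min(a, b) on (0.81, 0.63) = 0.63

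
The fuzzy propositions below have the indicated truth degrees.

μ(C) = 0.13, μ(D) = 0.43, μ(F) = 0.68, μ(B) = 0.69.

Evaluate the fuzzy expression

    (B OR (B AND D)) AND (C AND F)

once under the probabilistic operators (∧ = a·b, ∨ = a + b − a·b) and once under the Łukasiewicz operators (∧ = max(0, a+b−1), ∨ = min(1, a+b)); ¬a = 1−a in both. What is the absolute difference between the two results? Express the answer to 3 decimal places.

0.069

Under probabilistic:
  B AND D = a·b on (0.6900, 0.4300) = 0.2967
  B OR (B AND D) = a + b − a·b on (0.6900, 0.2967) = 0.7820
  C AND F = a·b on (0.1300, 0.6800) = 0.0884
  (B OR (B AND D)) AND (C AND F) = a·b on (0.7820, 0.0884) = 0.0691
  → value = 0.0691
Under Łukasiewicz:
  B AND D = max(0, a+b−1) on (0.69, 0.43) = 0.12
  B OR (B AND D) = min(1, a+b) on (0.69, 0.12) = 0.81
  C AND F = max(0, a+b−1) on (0.13, 0.68) = 0.00
  (B OR (B AND D)) AND (C AND F) = max(0, a+b−1) on (0.81, 0.00) = 0.00
  → value = 0.0000
|0.0691 − 0.0000| = 0.069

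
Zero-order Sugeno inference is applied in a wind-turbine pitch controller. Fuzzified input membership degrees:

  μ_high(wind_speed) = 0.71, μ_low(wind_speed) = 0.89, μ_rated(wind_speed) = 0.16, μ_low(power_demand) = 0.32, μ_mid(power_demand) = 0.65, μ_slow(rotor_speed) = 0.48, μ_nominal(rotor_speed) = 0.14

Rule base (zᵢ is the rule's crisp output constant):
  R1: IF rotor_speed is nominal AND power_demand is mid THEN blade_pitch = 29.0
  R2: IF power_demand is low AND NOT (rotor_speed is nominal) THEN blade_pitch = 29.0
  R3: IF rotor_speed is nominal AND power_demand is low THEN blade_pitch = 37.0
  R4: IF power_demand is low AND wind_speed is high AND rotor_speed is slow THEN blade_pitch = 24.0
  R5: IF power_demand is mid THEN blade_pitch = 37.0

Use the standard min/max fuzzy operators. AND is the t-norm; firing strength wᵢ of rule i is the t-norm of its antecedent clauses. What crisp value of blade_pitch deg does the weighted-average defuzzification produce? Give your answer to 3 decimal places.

32.006

R1 (z=29.0): nominal=0.14, mid=0.65; AND[min(a, b)] → w = 0.14
R2 (z=29.0): low=0.32, ¬nominal=1−0.14=0.86; AND[min(a, b)] → w = 0.32
R3 (z=37.0): nominal=0.14, low=0.32; AND[min(a, b)] → w = 0.14
R4 (z=24.0): low=0.32, high=0.71, slow=0.48; AND[min(a, b)] → w = 0.32
R5 (z=37.0): mid=0.65 → w = 0.65
Weighted average = (0.14·29.0 + 0.32·29.0 + 0.14·37.0 + 0.32·24.0 + 0.65·37.0) / (0.14 + 0.32 + 0.14 + 0.32 + 0.65)
  = 50.2500 / 1.5700 = 32.006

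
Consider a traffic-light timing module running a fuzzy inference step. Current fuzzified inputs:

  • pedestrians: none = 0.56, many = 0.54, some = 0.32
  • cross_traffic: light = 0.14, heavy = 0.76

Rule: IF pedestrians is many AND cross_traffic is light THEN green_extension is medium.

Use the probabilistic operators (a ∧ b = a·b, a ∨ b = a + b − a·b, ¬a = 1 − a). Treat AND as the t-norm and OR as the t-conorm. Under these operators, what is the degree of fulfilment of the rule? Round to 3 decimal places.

firing strength: many=0.54, light=0.14; AND[a·b] → w = 0.0756

0.076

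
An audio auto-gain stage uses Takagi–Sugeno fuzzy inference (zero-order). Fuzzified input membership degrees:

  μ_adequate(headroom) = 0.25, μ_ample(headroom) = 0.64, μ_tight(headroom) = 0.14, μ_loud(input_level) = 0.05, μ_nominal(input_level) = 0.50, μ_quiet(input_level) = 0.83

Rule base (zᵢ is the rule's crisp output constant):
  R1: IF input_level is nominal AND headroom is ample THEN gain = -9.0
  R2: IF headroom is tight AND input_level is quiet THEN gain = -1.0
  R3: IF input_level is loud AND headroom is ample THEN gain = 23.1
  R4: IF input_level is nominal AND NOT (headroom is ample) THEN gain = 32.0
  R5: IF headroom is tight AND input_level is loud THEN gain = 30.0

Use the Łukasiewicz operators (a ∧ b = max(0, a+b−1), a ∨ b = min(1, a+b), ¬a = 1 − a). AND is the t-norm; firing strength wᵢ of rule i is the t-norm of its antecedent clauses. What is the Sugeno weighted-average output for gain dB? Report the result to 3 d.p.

R1 (z=-9.0): nominal=0.50, ample=0.64; AND[max(0, a+b−1)] → w = 0.14
R2 (z=-1.0): tight=0.14, quiet=0.83; AND[max(0, a+b−1)] → w = 0.00
R3 (z=23.1): loud=0.05, ample=0.64; AND[max(0, a+b−1)] → w = 0.00
R4 (z=32.0): nominal=0.50, ¬ample=1−0.64=0.36; AND[max(0, a+b−1)] → w = 0.00
R5 (z=30.0): tight=0.14, loud=0.05; AND[max(0, a+b−1)] → w = 0.00
Weighted average = (0.14·-9.0 + 0.00·-1.0 + 0.00·23.1 + 0.00·32.0 + 0.00·30.0) / (0.14 + 0.00 + 0.00 + 0.00 + 0.00)
  = -1.2600 / 0.1400 = -9.000

-9.000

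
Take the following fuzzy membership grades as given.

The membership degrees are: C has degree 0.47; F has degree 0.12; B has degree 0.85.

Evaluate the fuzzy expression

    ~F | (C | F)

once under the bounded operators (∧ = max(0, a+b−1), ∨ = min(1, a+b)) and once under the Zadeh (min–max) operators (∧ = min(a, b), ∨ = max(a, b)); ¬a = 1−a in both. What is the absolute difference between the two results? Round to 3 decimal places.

0.120

Under bounded:
  ~F = 1 − 0.12 = 0.88
  C | F = min(1, a+b) on (0.47, 0.12) = 0.59
  ~F | (C | F) = min(1, a+b) on (0.88, 0.59) = 1.00
  → value = 1.0000
Under Zadeh (min–max):
  ~F = 1 − 0.12 = 0.88
  C | F = max(a, b) on (0.47, 0.12) = 0.47
  ~F | (C | F) = max(a, b) on (0.88, 0.47) = 0.88
  → value = 0.8800
|1.0000 − 0.8800| = 0.120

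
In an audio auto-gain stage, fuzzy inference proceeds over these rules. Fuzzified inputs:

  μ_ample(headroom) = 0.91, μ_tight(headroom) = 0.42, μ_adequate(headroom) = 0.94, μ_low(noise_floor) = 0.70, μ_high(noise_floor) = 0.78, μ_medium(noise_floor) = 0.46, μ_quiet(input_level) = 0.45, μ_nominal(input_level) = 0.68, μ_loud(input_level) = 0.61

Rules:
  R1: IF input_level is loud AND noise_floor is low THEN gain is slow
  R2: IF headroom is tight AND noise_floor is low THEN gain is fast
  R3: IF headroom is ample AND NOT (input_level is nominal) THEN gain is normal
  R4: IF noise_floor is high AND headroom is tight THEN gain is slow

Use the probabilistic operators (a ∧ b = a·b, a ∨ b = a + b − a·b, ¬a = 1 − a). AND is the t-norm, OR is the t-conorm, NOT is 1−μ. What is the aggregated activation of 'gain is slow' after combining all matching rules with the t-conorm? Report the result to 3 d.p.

R1: loud=0.61, low=0.70; AND[a·b] → w = 0.4270
R2: tight=0.42, low=0.70; AND[a·b] → w = 0.2940
R3: ample=0.91, ¬nominal=1−0.68=0.32; AND[a·b] → w = 0.2912
R4: high=0.78, tight=0.42; AND[a·b] → w = 0.3276
Rules with consequent 'slow': {R1, R4} → strengths 0.4270, 0.3276
Aggregate via t-conorm [a + b − a·b]: 0.6147

0.615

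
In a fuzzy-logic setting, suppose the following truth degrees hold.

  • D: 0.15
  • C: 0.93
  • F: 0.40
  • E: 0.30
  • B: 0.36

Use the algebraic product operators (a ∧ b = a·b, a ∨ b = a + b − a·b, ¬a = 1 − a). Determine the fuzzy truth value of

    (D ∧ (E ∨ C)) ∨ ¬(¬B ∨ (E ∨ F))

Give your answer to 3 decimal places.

E ∨ C = a + b − a·b on (0.3000, 0.9300) = 0.9510
D ∧ (E ∨ C) = a·b on (0.1500, 0.9510) = 0.1426
¬B = 1 − 0.3600 = 0.6400
E ∨ F = a + b − a·b on (0.3000, 0.4000) = 0.5800
¬B ∨ (E ∨ F) = a + b − a·b on (0.6400, 0.5800) = 0.8488
¬(¬B ∨ (E ∨ F)) = 1 − 0.8488 = 0.1512
(D ∧ (E ∨ C)) ∨ ¬(¬B ∨ (E ∨ F)) = a + b − a·b on (0.1426, 0.1512) = 0.2723

0.272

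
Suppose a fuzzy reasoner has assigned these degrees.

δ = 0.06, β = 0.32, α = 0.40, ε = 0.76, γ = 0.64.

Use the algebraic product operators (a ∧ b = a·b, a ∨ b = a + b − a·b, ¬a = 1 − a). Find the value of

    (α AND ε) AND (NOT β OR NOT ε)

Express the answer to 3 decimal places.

0.230

α AND ε = a·b on (0.4000, 0.7600) = 0.3040
NOT β = 1 − 0.3200 = 0.6800
NOT ε = 1 − 0.7600 = 0.2400
NOT β OR NOT ε = a + b − a·b on (0.6800, 0.2400) = 0.7568
(α AND ε) AND (NOT β OR NOT ε) = a·b on (0.3040, 0.7568) = 0.2301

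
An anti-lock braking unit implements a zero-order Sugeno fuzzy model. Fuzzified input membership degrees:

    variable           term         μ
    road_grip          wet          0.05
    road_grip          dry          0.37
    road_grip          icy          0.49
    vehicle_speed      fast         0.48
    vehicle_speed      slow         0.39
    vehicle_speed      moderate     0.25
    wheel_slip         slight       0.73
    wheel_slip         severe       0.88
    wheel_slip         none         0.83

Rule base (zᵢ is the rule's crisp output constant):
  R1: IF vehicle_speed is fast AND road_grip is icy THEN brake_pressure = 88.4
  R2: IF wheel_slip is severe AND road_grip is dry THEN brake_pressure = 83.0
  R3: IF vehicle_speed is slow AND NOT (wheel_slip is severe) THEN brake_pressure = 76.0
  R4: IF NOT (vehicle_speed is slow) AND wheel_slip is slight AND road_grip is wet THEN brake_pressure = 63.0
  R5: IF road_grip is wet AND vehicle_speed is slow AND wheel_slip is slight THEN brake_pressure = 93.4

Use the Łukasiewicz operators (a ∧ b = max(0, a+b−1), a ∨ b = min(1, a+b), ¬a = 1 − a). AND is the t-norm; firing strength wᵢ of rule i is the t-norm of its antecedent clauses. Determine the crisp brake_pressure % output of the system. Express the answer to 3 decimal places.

83.000

R1 (z=88.4): fast=0.48, icy=0.49; AND[max(0, a+b−1)] → w = 0.00
R2 (z=83.0): severe=0.88, dry=0.37; AND[max(0, a+b−1)] → w = 0.25
R3 (z=76.0): slow=0.39, ¬severe=1−0.88=0.12; AND[max(0, a+b−1)] → w = 0.00
R4 (z=63.0): ¬slow=1−0.39=0.61, slight=0.73, wet=0.05; AND[max(0, a+b−1)] → w = 0.00
R5 (z=93.4): wet=0.05, slow=0.39, slight=0.73; AND[max(0, a+b−1)] → w = 0.00
Weighted average = (0.00·88.4 + 0.25·83.0 + 0.00·76.0 + 0.00·63.0 + 0.00·93.4) / (0.00 + 0.25 + 0.00 + 0.00 + 0.00)
  = 20.7500 / 0.2500 = 83.000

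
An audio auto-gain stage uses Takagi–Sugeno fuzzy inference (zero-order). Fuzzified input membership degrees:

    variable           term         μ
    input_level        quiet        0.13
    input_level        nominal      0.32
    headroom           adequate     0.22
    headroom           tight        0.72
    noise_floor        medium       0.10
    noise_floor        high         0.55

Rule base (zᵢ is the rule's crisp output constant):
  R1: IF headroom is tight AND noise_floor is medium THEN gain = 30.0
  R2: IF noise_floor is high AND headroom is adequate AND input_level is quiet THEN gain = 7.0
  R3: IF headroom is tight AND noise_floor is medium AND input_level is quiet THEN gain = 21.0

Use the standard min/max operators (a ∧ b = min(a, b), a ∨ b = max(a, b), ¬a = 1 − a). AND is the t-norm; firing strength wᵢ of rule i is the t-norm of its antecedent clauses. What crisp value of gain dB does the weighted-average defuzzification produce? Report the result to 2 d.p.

R1 (z=30.0): tight=0.72, medium=0.10; AND[min(a, b)] → w = 0.10
R2 (z=7.0): high=0.55, adequate=0.22, quiet=0.13; AND[min(a, b)] → w = 0.13
R3 (z=21.0): tight=0.72, medium=0.10, quiet=0.13; AND[min(a, b)] → w = 0.10
Weighted average = (0.10·30.0 + 0.13·7.0 + 0.10·21.0) / (0.10 + 0.13 + 0.10)
  = 6.0100 / 0.3300 = 18.21

18.21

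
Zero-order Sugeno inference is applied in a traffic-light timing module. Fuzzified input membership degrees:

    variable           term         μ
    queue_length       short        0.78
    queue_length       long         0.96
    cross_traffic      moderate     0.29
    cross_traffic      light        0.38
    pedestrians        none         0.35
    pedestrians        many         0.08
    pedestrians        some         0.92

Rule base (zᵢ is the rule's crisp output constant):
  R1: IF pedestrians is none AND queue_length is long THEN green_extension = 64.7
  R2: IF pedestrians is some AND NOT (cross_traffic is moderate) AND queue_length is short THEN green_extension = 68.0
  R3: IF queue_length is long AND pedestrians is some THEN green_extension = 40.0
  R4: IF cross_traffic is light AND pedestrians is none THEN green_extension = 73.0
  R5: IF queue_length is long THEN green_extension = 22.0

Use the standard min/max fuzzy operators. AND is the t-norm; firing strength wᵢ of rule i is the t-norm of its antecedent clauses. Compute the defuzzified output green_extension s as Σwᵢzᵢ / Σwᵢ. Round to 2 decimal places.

R1 (z=64.7): none=0.35, long=0.96; AND[min(a, b)] → w = 0.35
R2 (z=68.0): some=0.92, ¬moderate=1−0.29=0.71, short=0.78; AND[min(a, b)] → w = 0.71
R3 (z=40.0): long=0.96, some=0.92; AND[min(a, b)] → w = 0.92
R4 (z=73.0): light=0.38, none=0.35; AND[min(a, b)] → w = 0.35
R5 (z=22.0): long=0.96 → w = 0.96
Weighted average = (0.35·64.7 + 0.71·68.0 + 0.92·40.0 + 0.35·73.0 + 0.96·22.0) / (0.35 + 0.71 + 0.92 + 0.35 + 0.96)
  = 154.3950 / 3.2900 = 46.93

46.93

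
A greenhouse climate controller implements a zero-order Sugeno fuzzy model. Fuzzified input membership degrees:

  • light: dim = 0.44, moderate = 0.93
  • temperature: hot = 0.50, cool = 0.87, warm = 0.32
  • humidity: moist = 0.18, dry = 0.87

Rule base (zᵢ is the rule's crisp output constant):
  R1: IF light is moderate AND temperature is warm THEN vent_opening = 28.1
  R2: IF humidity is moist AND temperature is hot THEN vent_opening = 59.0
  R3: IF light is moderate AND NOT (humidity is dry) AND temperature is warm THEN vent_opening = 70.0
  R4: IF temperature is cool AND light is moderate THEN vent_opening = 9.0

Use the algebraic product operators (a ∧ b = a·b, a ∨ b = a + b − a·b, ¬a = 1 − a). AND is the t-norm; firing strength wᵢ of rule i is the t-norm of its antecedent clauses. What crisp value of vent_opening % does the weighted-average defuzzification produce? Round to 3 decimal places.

19.154

R1 (z=28.1): moderate=0.93, warm=0.32; AND[a·b] → w = 0.2976
R2 (z=59.0): moist=0.18, hot=0.50; AND[a·b] → w = 0.0900
R3 (z=70.0): moderate=0.93, ¬dry=1−0.87=0.13, warm=0.32; AND[a·b] → w = 0.0387
R4 (z=9.0): cool=0.87, moderate=0.93; AND[a·b] → w = 0.8091
Weighted average = (0.2976·28.1 + 0.0900·59.0 + 0.0387·70.0 + 0.8091·9.0) / (0.2976 + 0.0900 + 0.0387 + 0.8091)
  = 23.6626 / 1.2354 = 19.154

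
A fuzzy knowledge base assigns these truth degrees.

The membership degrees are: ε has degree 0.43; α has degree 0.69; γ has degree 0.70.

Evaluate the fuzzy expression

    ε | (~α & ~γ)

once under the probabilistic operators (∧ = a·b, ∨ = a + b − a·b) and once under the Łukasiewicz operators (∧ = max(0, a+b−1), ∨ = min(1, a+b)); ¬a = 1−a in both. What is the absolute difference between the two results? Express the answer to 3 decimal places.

Under probabilistic:
  ~α = 1 − 0.6900 = 0.3100
  ~γ = 1 − 0.7000 = 0.3000
  ~α & ~γ = a·b on (0.3100, 0.3000) = 0.0930
  ε | (~α & ~γ) = a + b − a·b on (0.4300, 0.0930) = 0.4830
  → value = 0.4830
Under Łukasiewicz:
  ~α = 1 − 0.69 = 0.31
  ~γ = 1 − 0.70 = 0.30
  ~α & ~γ = max(0, a+b−1) on (0.31, 0.30) = 0.00
  ε | (~α & ~γ) = min(1, a+b) on (0.43, 0.00) = 0.43
  → value = 0.4300
|0.4830 − 0.4300| = 0.053

0.053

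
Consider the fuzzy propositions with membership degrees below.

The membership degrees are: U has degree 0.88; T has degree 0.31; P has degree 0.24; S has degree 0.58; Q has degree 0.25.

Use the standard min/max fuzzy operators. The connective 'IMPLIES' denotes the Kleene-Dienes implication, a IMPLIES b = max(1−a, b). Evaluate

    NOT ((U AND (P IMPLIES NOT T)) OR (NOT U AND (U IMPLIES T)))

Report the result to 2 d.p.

NOT T = 1 − 0.31 = 0.69
P IMPLIES NOT T  [Kleene-Dienes: max(1−a, b)] with a=0.24, b=0.69 → 0.76
U AND (P IMPLIES NOT T) = min(a, b) on (0.88, 0.76) = 0.76
NOT U = 1 − 0.88 = 0.12
U IMPLIES T  [Kleene-Dienes: max(1−a, b)] with a=0.88, b=0.31 → 0.31
NOT U AND (U IMPLIES T) = min(a, b) on (0.12, 0.31) = 0.12
(U AND (P IMPLIES NOT T)) OR (NOT U AND (U IMPLIES T)) = max(a, b) on (0.76, 0.12) = 0.76
NOT ((U AND (P IMPLIES NOT T)) OR (NOT U AND (U IMPLIES T))) = 1 − 0.76 = 0.24

0.24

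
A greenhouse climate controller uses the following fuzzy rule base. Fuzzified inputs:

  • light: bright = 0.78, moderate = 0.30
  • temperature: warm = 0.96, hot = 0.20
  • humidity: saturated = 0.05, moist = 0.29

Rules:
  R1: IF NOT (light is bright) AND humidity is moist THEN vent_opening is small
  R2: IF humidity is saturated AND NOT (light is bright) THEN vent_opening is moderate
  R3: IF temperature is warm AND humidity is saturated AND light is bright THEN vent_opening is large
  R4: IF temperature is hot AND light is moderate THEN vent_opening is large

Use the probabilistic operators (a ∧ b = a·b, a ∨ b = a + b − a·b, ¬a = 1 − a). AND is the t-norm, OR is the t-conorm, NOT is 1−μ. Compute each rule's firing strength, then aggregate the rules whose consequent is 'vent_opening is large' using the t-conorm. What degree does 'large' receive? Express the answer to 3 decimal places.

R1: ¬bright=1−0.78=0.22, moist=0.29; AND[a·b] → w = 0.0638
R2: saturated=0.05, ¬bright=1−0.78=0.22; AND[a·b] → w = 0.0110
R3: warm=0.96, saturated=0.05, bright=0.78; AND[a·b] → w = 0.0374
R4: hot=0.20, moderate=0.30; AND[a·b] → w = 0.0600
Rules with consequent 'large': {R3, R4} → strengths 0.0374, 0.0600
Aggregate via t-conorm [a + b − a·b]: 0.0952

0.095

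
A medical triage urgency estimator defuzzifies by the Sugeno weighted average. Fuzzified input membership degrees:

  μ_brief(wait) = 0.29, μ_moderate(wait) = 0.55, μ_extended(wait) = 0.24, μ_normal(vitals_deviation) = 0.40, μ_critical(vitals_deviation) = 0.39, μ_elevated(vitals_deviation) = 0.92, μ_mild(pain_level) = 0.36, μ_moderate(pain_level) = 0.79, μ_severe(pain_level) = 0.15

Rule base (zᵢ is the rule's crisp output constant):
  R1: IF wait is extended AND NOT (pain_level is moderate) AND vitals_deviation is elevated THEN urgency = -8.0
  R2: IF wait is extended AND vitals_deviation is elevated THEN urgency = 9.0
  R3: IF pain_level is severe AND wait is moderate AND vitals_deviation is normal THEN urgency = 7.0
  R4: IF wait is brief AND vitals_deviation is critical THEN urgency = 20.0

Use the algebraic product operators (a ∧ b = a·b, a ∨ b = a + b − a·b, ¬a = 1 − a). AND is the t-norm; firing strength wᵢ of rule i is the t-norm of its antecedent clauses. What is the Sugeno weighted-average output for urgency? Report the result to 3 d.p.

9.943

R1 (z=-8.0): extended=0.24, ¬moderate=1−0.79=0.21, elevated=0.92; AND[a·b] → w = 0.0464
R2 (z=9.0): extended=0.24, elevated=0.92; AND[a·b] → w = 0.2208
R3 (z=7.0): severe=0.15, moderate=0.55, normal=0.40; AND[a·b] → w = 0.0330
R4 (z=20.0): brief=0.29, critical=0.39; AND[a·b] → w = 0.1131
Weighted average = (0.0464·-8.0 + 0.2208·9.0 + 0.0330·7.0 + 0.1131·20.0) / (0.0464 + 0.2208 + 0.0330 + 0.1131)
  = 4.1093 / 0.4133 = 9.943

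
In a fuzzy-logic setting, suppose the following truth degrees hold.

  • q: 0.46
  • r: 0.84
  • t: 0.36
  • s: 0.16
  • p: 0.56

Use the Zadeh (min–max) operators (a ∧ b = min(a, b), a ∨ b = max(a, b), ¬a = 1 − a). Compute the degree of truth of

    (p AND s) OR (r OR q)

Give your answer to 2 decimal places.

0.84

p AND s = min(a, b) on (0.56, 0.16) = 0.16
r OR q = max(a, b) on (0.84, 0.46) = 0.84
(p AND s) OR (r OR q) = max(a, b) on (0.16, 0.84) = 0.84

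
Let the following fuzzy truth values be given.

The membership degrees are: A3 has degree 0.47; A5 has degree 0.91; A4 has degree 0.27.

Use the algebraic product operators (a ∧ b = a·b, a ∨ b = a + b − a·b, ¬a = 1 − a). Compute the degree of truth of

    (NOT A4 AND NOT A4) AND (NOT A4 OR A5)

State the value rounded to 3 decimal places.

0.520

NOT A4 = 1 − 0.2700 = 0.7300
NOT A4 = 1 − 0.2700 = 0.7300
NOT A4 AND NOT A4 = a·b on (0.7300, 0.7300) = 0.5329
NOT A4 = 1 − 0.2700 = 0.7300
NOT A4 OR A5 = a + b − a·b on (0.7300, 0.9100) = 0.9757
(NOT A4 AND NOT A4) AND (NOT A4 OR A5) = a·b on (0.5329, 0.9757) = 0.5200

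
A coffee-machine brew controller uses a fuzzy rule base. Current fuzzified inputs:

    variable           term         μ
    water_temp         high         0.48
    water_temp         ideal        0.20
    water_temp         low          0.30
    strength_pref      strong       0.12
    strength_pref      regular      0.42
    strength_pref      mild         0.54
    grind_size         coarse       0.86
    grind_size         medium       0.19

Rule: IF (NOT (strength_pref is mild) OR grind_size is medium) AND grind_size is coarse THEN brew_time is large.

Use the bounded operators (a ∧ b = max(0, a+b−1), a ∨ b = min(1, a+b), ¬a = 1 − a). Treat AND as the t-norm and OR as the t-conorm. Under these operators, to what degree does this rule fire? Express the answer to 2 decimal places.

0.51

firing strength: (¬mild=1−0.54=0.46 OR medium=0.19) = 0.65; AND[max(0, a+b−1)] with coarse=0.86 → w = 0.51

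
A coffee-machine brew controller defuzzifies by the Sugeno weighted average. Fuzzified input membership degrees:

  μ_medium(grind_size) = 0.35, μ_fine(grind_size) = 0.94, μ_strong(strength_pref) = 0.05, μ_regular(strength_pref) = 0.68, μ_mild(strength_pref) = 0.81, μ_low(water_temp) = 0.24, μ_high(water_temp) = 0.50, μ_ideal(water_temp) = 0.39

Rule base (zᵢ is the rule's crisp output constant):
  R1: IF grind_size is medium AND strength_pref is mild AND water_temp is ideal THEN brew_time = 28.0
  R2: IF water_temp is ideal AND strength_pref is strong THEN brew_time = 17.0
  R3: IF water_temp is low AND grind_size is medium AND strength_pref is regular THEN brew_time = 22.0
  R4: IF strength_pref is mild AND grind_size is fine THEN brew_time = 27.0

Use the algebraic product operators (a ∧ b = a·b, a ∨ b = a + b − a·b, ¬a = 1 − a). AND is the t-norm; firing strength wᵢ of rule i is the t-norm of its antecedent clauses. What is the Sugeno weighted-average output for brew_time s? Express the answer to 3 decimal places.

R1 (z=28.0): medium=0.35, mild=0.81, ideal=0.39; AND[a·b] → w = 0.1106
R2 (z=17.0): ideal=0.39, strong=0.05; AND[a·b] → w = 0.0195
R3 (z=22.0): low=0.24, medium=0.35, regular=0.68; AND[a·b] → w = 0.0571
R4 (z=27.0): mild=0.81, fine=0.94; AND[a·b] → w = 0.7614
Weighted average = (0.1106·28.0 + 0.0195·17.0 + 0.0571·22.0 + 0.7614·27.0) / (0.1106 + 0.0195 + 0.0571 + 0.7614)
  = 25.2418 / 0.9486 = 26.610

26.610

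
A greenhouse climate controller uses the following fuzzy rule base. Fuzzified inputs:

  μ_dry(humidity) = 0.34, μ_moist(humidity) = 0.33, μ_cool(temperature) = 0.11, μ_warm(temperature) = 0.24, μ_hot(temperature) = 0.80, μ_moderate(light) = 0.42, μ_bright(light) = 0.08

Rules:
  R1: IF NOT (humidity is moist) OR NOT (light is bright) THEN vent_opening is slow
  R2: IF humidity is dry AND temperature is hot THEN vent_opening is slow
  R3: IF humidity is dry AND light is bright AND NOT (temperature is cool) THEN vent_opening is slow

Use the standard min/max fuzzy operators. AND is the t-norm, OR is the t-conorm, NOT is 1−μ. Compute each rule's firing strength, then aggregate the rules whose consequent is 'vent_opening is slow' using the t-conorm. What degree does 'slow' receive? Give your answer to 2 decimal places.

R1: ¬moist=1−0.33=0.67, ¬bright=1−0.08=0.92; OR[max(a, b)] → w = 0.92
R2: dry=0.34, hot=0.80; AND[min(a, b)] → w = 0.34
R3: dry=0.34, bright=0.08, ¬cool=1−0.11=0.89; AND[min(a, b)] → w = 0.08
Rules with consequent 'slow': {R1, R2, R3} → strengths 0.92, 0.34, 0.08
Aggregate via t-conorm [max(a, b)]: 0.92

0.92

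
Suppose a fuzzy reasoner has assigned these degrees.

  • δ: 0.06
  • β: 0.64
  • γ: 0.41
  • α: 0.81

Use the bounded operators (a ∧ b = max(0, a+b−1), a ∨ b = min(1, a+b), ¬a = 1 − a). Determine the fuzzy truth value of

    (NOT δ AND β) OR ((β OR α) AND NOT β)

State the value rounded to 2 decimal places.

NOT δ = 1 − 0.06 = 0.94
NOT δ AND β = max(0, a+b−1) on (0.94, 0.64) = 0.58
β OR α = min(1, a+b) on (0.64, 0.81) = 1.00
NOT β = 1 − 0.64 = 0.36
(β OR α) AND NOT β = max(0, a+b−1) on (1.00, 0.36) = 0.36
(NOT δ AND β) OR ((β OR α) AND NOT β) = min(1, a+b) on (0.58, 0.36) = 0.94

0.94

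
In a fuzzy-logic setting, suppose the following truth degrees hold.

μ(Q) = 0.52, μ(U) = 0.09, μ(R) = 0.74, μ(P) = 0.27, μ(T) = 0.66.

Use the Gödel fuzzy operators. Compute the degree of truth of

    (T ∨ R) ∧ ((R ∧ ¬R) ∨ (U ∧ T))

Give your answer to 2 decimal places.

T ∨ R = max(a, b) on (0.66, 0.74) = 0.74
¬R = 1 − 0.74 = 0.26
R ∧ ¬R = min(a, b) on (0.74, 0.26) = 0.26
U ∧ T = min(a, b) on (0.09, 0.66) = 0.09
(R ∧ ¬R) ∨ (U ∧ T) = max(a, b) on (0.26, 0.09) = 0.26
(T ∨ R) ∧ ((R ∧ ¬R) ∨ (U ∧ T)) = min(a, b) on (0.74, 0.26) = 0.26

0.26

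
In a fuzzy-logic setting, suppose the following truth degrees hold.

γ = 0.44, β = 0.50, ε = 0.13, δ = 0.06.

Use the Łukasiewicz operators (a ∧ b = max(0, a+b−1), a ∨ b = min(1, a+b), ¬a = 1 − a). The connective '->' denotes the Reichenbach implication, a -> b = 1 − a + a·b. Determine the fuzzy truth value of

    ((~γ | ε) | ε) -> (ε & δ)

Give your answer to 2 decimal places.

0.18

~γ = 1 − 0.44 = 0.56
~γ | ε = min(1, a+b) on (0.56, 0.13) = 0.69
(~γ | ε) | ε = min(1, a+b) on (0.69, 0.13) = 0.82
ε & δ = max(0, a+b−1) on (0.13, 0.06) = 0.00
((~γ | ε) | ε) -> (ε & δ)  [Reichenbach: 1 − a + a·b] with a=0.82, b=0.00 → 0.18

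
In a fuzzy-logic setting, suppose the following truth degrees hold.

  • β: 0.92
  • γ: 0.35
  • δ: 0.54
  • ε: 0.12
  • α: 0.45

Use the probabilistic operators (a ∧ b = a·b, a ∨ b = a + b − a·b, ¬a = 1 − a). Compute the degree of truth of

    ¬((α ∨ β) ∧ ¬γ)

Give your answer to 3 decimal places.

α ∨ β = a + b − a·b on (0.4500, 0.9200) = 0.9560
¬γ = 1 − 0.3500 = 0.6500
(α ∨ β) ∧ ¬γ = a·b on (0.9560, 0.6500) = 0.6214
¬((α ∨ β) ∧ ¬γ) = 1 − 0.6214 = 0.3786

0.379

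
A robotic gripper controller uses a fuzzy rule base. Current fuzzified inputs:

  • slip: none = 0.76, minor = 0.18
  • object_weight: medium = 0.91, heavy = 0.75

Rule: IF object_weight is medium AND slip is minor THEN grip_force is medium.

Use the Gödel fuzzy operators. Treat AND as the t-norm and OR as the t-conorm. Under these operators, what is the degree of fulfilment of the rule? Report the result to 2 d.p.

0.18

firing strength: medium=0.91, minor=0.18; AND[min(a, b)] → w = 0.18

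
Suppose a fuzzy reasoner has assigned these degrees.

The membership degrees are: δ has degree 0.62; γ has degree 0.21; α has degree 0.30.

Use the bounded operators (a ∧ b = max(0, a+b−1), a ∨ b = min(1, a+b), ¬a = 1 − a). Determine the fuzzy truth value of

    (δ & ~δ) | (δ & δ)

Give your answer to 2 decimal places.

~δ = 1 − 0.62 = 0.38
δ & ~δ = max(0, a+b−1) on (0.62, 0.38) = 0.00
δ & δ = max(0, a+b−1) on (0.62, 0.62) = 0.24
(δ & ~δ) | (δ & δ) = min(1, a+b) on (0.00, 0.24) = 0.24

0.24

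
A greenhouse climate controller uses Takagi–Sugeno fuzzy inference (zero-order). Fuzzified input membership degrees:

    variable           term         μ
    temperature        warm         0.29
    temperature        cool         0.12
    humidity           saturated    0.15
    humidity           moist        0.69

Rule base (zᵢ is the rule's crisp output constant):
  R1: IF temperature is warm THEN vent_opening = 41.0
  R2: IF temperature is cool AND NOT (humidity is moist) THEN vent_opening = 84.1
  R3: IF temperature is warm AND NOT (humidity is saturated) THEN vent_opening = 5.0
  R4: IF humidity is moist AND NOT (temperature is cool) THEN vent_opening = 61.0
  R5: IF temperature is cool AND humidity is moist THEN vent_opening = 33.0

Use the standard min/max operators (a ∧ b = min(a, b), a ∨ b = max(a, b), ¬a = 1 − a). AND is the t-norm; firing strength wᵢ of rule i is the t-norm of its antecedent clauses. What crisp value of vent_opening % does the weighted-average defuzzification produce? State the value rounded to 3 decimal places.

R1 (z=41.0): warm=0.29 → w = 0.29
R2 (z=84.1): cool=0.12, ¬moist=1−0.69=0.31; AND[min(a, b)] → w = 0.12
R3 (z=5.0): warm=0.29, ¬saturated=1−0.15=0.85; AND[min(a, b)] → w = 0.29
R4 (z=61.0): moist=0.69, ¬cool=1−0.12=0.88; AND[min(a, b)] → w = 0.69
R5 (z=33.0): cool=0.12, moist=0.69; AND[min(a, b)] → w = 0.12
Weighted average = (0.29·41.0 + 0.12·84.1 + 0.29·5.0 + 0.69·61.0 + 0.12·33.0) / (0.29 + 0.12 + 0.29 + 0.69 + 0.12)
  = 69.4820 / 1.5100 = 46.015

46.015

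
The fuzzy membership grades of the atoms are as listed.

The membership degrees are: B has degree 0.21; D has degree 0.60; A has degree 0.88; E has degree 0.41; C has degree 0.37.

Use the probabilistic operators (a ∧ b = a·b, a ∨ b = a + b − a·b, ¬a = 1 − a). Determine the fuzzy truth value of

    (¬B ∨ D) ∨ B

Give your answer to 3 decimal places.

0.934

¬B = 1 − 0.2100 = 0.7900
¬B ∨ D = a + b − a·b on (0.7900, 0.6000) = 0.9160
(¬B ∨ D) ∨ B = a + b − a·b on (0.9160, 0.2100) = 0.9336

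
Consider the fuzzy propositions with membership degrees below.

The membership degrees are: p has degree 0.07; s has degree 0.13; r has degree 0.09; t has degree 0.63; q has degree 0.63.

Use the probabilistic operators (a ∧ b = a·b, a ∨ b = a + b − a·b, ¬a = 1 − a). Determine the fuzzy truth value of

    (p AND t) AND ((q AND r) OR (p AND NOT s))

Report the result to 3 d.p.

0.005

p AND t = a·b on (0.0700, 0.6300) = 0.0441
q AND r = a·b on (0.6300, 0.0900) = 0.0567
NOT s = 1 − 0.1300 = 0.8700
p AND NOT s = a·b on (0.0700, 0.8700) = 0.0609
(q AND r) OR (p AND NOT s) = a + b − a·b on (0.0567, 0.0609) = 0.1141
(p AND t) AND ((q AND r) OR (p AND NOT s)) = a·b on (0.0441, 0.1141) = 0.0050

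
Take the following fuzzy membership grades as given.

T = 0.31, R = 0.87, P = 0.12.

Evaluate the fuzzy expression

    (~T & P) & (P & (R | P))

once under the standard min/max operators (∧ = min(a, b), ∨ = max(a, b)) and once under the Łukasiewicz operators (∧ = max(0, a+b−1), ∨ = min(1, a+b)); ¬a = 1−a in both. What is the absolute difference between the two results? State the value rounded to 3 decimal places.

0.120

Under standard min/max:
  ~T = 1 − 0.31 = 0.69
  ~T & P = min(a, b) on (0.69, 0.12) = 0.12
  R | P = max(a, b) on (0.87, 0.12) = 0.87
  P & (R | P) = min(a, b) on (0.12, 0.87) = 0.12
  (~T & P) & (P & (R | P)) = min(a, b) on (0.12, 0.12) = 0.12
  → value = 0.1200
Under Łukasiewicz:
  ~T = 1 − 0.31 = 0.69
  ~T & P = max(0, a+b−1) on (0.69, 0.12) = 0.00
  R | P = min(1, a+b) on (0.87, 0.12) = 0.99
  P & (R | P) = max(0, a+b−1) on (0.12, 0.99) = 0.11
  (~T & P) & (P & (R | P)) = max(0, a+b−1) on (0.00, 0.11) = 0.00
  → value = 0.0000
|0.1200 − 0.0000| = 0.120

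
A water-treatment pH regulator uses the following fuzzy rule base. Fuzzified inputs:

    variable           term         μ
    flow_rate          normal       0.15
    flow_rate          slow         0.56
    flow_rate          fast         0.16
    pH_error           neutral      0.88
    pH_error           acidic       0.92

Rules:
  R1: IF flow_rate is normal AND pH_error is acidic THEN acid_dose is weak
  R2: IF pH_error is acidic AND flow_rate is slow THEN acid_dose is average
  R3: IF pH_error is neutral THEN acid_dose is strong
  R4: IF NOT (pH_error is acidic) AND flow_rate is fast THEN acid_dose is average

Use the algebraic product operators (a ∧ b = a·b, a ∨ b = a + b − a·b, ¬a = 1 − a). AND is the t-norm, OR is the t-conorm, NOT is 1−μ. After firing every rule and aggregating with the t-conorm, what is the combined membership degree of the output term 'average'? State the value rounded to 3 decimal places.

0.521

R1: normal=0.15, acidic=0.92; AND[a·b] → w = 0.1380
R2: acidic=0.92, slow=0.56; AND[a·b] → w = 0.5152
R3: neutral=0.88 → w = 0.8800
R4: ¬acidic=1−0.92=0.08, fast=0.16; AND[a·b] → w = 0.0128
Rules with consequent 'average': {R2, R4} → strengths 0.5152, 0.0128
Aggregate via t-conorm [a + b − a·b]: 0.5214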